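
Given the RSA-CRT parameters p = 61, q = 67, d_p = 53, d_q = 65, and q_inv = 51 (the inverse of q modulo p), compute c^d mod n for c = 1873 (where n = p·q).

2166

m₁ = c^(d_p) mod p: c ≡ 43 (mod 61), and 43^53 mod 61 = 31.
m₂ = c^(d_q) mod q: c ≡ 64 (mod 67), and 64^65 mod 67 = 22.
h = q_inv·(m₁ − m₂) mod p = 51·(31 − 22) mod 61 = 32.
m = m₂ + h·q = 22 + 32·67 = 2166.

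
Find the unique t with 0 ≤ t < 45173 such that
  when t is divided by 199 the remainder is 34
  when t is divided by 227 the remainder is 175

From t ≡ 34 (mod 199) write t = 34 + 199s. Substituting into t ≡ 175 (mod 227) gives 199s ≡ 141 (mod 227), and since 199⁻¹ ≡ 154 (mod 227), s ≡ 149. Hence t ≡ 34 + 199·149 = 29685 (mod 45173).

29685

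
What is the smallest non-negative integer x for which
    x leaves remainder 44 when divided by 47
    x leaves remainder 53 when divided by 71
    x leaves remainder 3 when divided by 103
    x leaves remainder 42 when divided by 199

Combine the congruences pairwise.
From x ≡ 44 (mod 47) write x = 44 + 47t. Substituting into x ≡ 53 (mod 71) gives 47t ≡ 9 (mod 71), and since 47⁻¹ ≡ 68 (mod 71), t ≡ 44. Hence x ≡ 44 + 47·44 = 2112 (mod 3337).
From x ≡ 2112 (mod 3337) write x = 2112 + 3337t. Substituting into x ≡ 3 (mod 103) gives 3337t ≡ 54 (mod 103), and since 41⁻¹ ≡ 98 (mod 103), t ≡ 39. Hence x ≡ 2112 + 3337·39 = 132255 (mod 343711).
From x ≡ 132255 (mod 343711) write x = 132255 + 343711t. Substituting into x ≡ 42 (mod 199) gives 343711t ≡ 122 (mod 199), and since 38⁻¹ ≡ 110 (mod 199), t ≡ 87. Hence x ≡ 132255 + 343711·87 = 30035112 (mod 68398489).

30035112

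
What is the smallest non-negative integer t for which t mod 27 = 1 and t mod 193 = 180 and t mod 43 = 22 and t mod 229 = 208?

From t ≡ 1 (mod 27) write t = 1 + 27s. Substituting into t ≡ 180 (mod 193) gives 27s ≡ 179 (mod 193), and since 27⁻¹ ≡ 143 (mod 193), s ≡ 121. Hence t ≡ 1 + 27·121 = 3268 (mod 5211).
From t ≡ 3268 (mod 5211) write t = 3268 + 5211s. Substituting into t ≡ 22 (mod 43) gives 5211s ≡ 22 (mod 43), and since 8⁻¹ ≡ 27 (mod 43), s ≡ 35. Hence t ≡ 3268 + 5211·35 = 185653 (mod 224073).
From t ≡ 185653 (mod 224073) write t = 185653 + 224073s. Substituting into t ≡ 208 (mod 229) gives 224073s ≡ 45 (mod 229), and since 111⁻¹ ≡ 196 (mod 229), s ≡ 118. Hence t ≡ 185653 + 224073·118 = 26626267 (mod 51312717).

26626267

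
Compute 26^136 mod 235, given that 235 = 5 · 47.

Mod 5: 26 ≡ 1; since 4 | 136, by Fermat 1^136 ≡ 1 (mod 5).
Mod 47: 26 ≡ 26; by Fermat, exponent reduces to 136 mod 46 = 44; 26^44 ≡ 34 (mod 47).
Combine by CRT: x ≡ 1 (mod 5), x ≡ 34 (mod 47) ⇒ x ≡ 81 (mod 235).

81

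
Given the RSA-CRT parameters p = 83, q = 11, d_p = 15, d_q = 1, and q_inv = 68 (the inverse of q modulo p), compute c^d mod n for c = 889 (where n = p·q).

m₁ = c^(d_p) mod p: c ≡ 59 (mod 83), and 59^15 mod 83 = 30.
m₂ = c^(d_q) mod q: c ≡ 9 (mod 11), and 9^1 mod 11 = 9.
h = q_inv·(m₁ − m₂) mod p = 68·(30 − 9) mod 83 = 17.
m = m₂ + h·q = 9 + 17·11 = 196.

196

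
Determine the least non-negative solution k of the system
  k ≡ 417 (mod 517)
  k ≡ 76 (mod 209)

3002

gcd(517, 209) = 11 and 11 | (76 − 417), so the pair is consistent; merging gives k ≡ 3002 (mod 9823), where 9823 = lcm(517, 209).
The solution is unique modulo lcm(517, 209) = 9823.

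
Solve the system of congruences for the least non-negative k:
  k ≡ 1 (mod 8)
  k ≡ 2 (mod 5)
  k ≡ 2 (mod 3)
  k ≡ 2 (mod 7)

737

Combine the congruences pairwise.
From k ≡ 1 (mod 8) write k = 1 + 8t. Substituting into k ≡ 2 (mod 5) gives 8t ≡ 1 (mod 5), and since 3⁻¹ ≡ 2 (mod 5), t ≡ 2. Hence k ≡ 1 + 8·2 = 17 (mod 40).
From k ≡ 17 (mod 40) write k = 17 + 40t. Substituting into k ≡ 2 (mod 3) gives 40t ≡ 0 (mod 3), and since 1⁻¹ ≡ 1 (mod 3), t ≡ 0. Hence k ≡ 17 + 40·0 = 17 (mod 120).
From k ≡ 17 (mod 120) write k = 17 + 120t. Substituting into k ≡ 2 (mod 7) gives 120t ≡ 6 (mod 7), and since 1⁻¹ ≡ 1 (mod 7), t ≡ 6. Hence k ≡ 17 + 120·6 = 737 (mod 840).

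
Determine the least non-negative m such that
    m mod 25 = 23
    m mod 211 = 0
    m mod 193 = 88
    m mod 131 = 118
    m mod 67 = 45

The moduli are pairwise coprime; N = 25·211·193·131·67 = 8935644275.
N/25 = 357425771; 357425771 ≡ 21 (mod 25); 21·6 ≡ 1, so inverse 6.
N/211 = 42349025; 42349025 ≡ 59 (mod 211); 59·93 ≡ 1, so inverse 93.
N/193 = 46298675; 46298675 ≡ 98 (mod 193); 98·65 ≡ 1, so inverse 65.
N/131 = 68211025; 68211025 ≡ 111 (mod 131); 111·72 ≡ 1, so inverse 72.
N/67 = 133367825; 133367825 ≡ 37 (mod 67); 37·29 ≡ 1, so inverse 29.
m ≡ 23·357425771·6 + 0·42349025·93 + 88·46298675·65 + 118·68211025·72 + 45·133367825·29 = 1067719057423.
1067719057423 mod 8935644275 = 4377388698.

4377388698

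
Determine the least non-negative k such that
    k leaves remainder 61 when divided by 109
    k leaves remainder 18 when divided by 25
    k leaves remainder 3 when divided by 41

From k ≡ 61 (mod 109) write k = 61 + 109t. Substituting into k ≡ 18 (mod 25) gives 109t ≡ 7 (mod 25), and since 9⁻¹ ≡ 14 (mod 25), t ≡ 23. Hence k ≡ 61 + 109·23 = 2568 (mod 2725).
From k ≡ 2568 (mod 2725) write k = 2568 + 2725t. Substituting into k ≡ 3 (mod 41) gives 2725t ≡ 18 (mod 41), and since 19⁻¹ ≡ 13 (mod 41), t ≡ 29. Hence k ≡ 2568 + 2725·29 = 81593 (mod 111725).

81593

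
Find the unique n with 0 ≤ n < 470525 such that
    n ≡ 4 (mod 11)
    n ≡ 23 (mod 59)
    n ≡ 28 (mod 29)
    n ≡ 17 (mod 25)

The moduli are pairwise coprime; M = 11·59·29·25 = 470525.
M/11 = 42775; 42775 ≡ 7 (mod 11); 7·8 ≡ 1, so inverse 8.
M/59 = 7975; 7975 ≡ 10 (mod 59); 10·6 ≡ 1, so inverse 6.
M/29 = 16225; 16225 ≡ 14 (mod 29); 14·27 ≡ 1, so inverse 27.
M/25 = 18821; 18821 ≡ 21 (mod 25); 21·6 ≡ 1, so inverse 6.
n ≡ 4·42775·8 + 23·7975·6 + 28·16225·27 + 17·18821·6 = 16655192.
16655192 mod 470525 = 186817.

186817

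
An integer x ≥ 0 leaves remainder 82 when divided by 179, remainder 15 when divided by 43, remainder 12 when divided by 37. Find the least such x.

The moduli are pairwise coprime; N = 179·43·37 = 284789.
N/179 = 1591; 1591 ≡ 159 (mod 179); 159·170 ≡ 1, so inverse 170.
N/43 = 6623; 6623 ≡ 1 (mod 43), inverse 1.
N/37 = 7697; 7697 ≡ 1 (mod 37), inverse 1.
x ≡ 82·1591·170 + 15·6623·1 + 12·7697·1 = 22370249.
22370249 mod 284789 = 156707.

156707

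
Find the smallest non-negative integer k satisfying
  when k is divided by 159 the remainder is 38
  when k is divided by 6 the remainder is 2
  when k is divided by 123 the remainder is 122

Combine the congruences pairwise.
gcd(159, 6) = 3 and 3 | (2 − 38), so the pair is consistent; merging gives k ≡ 38 (mod 318), where 318 = lcm(159, 6).
gcd(318, 123) = 3 and 3 | (122 − 38), so the pair is consistent; merging gives k ≡ 2582 (mod 13038), where 13038 = lcm(318, 123).
The solution is unique modulo lcm(159, 6, 123) = 13038.

2582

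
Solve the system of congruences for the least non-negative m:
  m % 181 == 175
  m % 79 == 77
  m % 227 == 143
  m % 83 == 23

The moduli are pairwise coprime; N = 181·79·227·83 = 269407459.
N/181 = 1488439; 1488439 ≡ 76 (mod 181); 76·131 ≡ 1, so inverse 131.
N/79 = 3410221; 3410221 ≡ 28 (mod 79); 28·48 ≡ 1, so inverse 48.
N/227 = 1186817; 1186817 ≡ 61 (mod 227); 61·67 ≡ 1, so inverse 67.
N/83 = 3245873; 3245873 ≡ 75 (mod 83); 75·31 ≡ 1, so inverse 31.
m ≡ 175·1488439·131 + 77·3410221·48 + 143·1186817·67 + 23·3245873·31 = 60411842017.
60411842017 mod 269407459 = 64571201.

64571201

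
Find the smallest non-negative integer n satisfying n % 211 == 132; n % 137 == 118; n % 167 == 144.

The moduli are pairwise coprime; M = 211·137·167 = 4827469.
M/211 = 22879; 22879 ≡ 91 (mod 211); 91·160 ≡ 1, so inverse 160.
M/137 = 35237; 35237 ≡ 28 (mod 137); 28·93 ≡ 1, so inverse 93.
M/167 = 28907; 28907 ≡ 16 (mod 167); 16·94 ≡ 1, so inverse 94.
n ≡ 132·22879·160 + 118·35237·93 + 144·28907·94 = 1261180470.
1261180470 mod 4827469 = 1211061.

1211061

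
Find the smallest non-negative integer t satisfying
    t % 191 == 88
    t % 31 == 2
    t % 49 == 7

Combine the congruences pairwise.
From t ≡ 88 (mod 191) write t = 88 + 191s. Substituting into t ≡ 2 (mod 31) gives 191s ≡ 7 (mod 31), and since 5⁻¹ ≡ 25 (mod 31), s ≡ 20. Hence t ≡ 88 + 191·20 = 3908 (mod 5921).
From t ≡ 3908 (mod 5921) write t = 3908 + 5921s. Substituting into t ≡ 7 (mod 49) gives 5921s ≡ 19 (mod 49), and since 41⁻¹ ≡ 6 (mod 49), s ≡ 16. Hence t ≡ 3908 + 5921·16 = 98644 (mod 290129).

98644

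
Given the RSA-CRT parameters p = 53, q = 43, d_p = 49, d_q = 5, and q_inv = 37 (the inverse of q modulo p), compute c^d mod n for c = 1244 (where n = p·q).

m₁ = c^(d_p) mod p: c ≡ 25 (mod 53), and 25^49 mod 53 = 37.
m₂ = c^(d_q) mod q: c ≡ 40 (mod 43), and 40^5 mod 43 = 15.
h = q_inv·(m₁ − m₂) mod p = 37·(37 − 15) mod 53 = 19.
m = m₂ + h·q = 15 + 19·43 = 832.

832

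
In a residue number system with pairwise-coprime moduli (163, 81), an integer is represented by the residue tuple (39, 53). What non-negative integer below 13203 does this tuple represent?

2321

From x ≡ 39 (mod 163) write x = 39 + 163t. Substituting into x ≡ 53 (mod 81) gives 163t ≡ 14 (mod 81), and since 1⁻¹ ≡ 1 (mod 81), t ≡ 14. Hence x ≡ 39 + 163·14 = 2321 (mod 13203).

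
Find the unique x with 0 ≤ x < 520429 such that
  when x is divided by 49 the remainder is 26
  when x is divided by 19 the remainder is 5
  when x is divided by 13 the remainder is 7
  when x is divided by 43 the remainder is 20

From x ≡ 26 (mod 49) write x = 26 + 49t. Substituting into x ≡ 5 (mod 19) gives 49t ≡ 17 (mod 19), and since 11⁻¹ ≡ 7 (mod 19), t ≡ 5. Hence x ≡ 26 + 49·5 = 271 (mod 931).
From x ≡ 271 (mod 931) write x = 271 + 931t. Substituting into x ≡ 7 (mod 13) gives 931t ≡ 9 (mod 13), and since 8⁻¹ ≡ 5 (mod 13), t ≡ 6. Hence x ≡ 271 + 931·6 = 5857 (mod 12103).
From x ≡ 5857 (mod 12103) write x = 5857 + 12103t. Substituting into x ≡ 20 (mod 43) gives 12103t ≡ 11 (mod 43), and since 20⁻¹ ≡ 28 (mod 43), t ≡ 7. Hence x ≡ 5857 + 12103·7 = 90578 (mod 520429).

90578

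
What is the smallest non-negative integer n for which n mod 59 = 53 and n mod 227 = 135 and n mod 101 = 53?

From n ≡ 53 (mod 59) write n = 53 + 59t. Substituting into n ≡ 135 (mod 227) gives 59t ≡ 82 (mod 227), and since 59⁻¹ ≡ 177 (mod 227), t ≡ 213. Hence n ≡ 53 + 59·213 = 12620 (mod 13393).
From n ≡ 12620 (mod 13393) write n = 12620 + 13393t. Substituting into n ≡ 53 (mod 101) gives 13393t ≡ 58 (mod 101), and since 61⁻¹ ≡ 53 (mod 101), t ≡ 44. Hence n ≡ 12620 + 13393·44 = 601912 (mod 1352693).

601912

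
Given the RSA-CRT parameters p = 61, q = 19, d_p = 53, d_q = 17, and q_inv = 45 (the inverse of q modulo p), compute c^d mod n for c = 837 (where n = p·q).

m₁ = c^(d_p) mod p: c ≡ 44 (mod 61), and 44^53 mod 61 = 2.
m₂ = c^(d_q) mod q: c ≡ 1 (mod 19), and 1^17 mod 19 = 1.
h = q_inv·(m₁ − m₂) mod p = 45·(2 − 1) mod 61 = 45.
m = m₂ + h·q = 1 + 45·19 = 856.

856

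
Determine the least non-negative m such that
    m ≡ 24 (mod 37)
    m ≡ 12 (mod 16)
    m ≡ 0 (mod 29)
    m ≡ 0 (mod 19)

From m ≡ 24 (mod 37) write m = 24 + 37t. Substituting into m ≡ 12 (mod 16) gives 37t ≡ 4 (mod 16), and since 5⁻¹ ≡ 13 (mod 16), t ≡ 4. Hence m ≡ 24 + 37·4 = 172 (mod 592).
From m ≡ 172 (mod 592) write m = 172 + 592t. Substituting into m ≡ 0 (mod 29) gives 592t ≡ 2 (mod 29), and since 12⁻¹ ≡ 17 (mod 29), t ≡ 5. Hence m ≡ 172 + 592·5 = 3132 (mod 17168).
From m ≡ 3132 (mod 17168) write m = 3132 + 17168t. Substituting into m ≡ 0 (mod 19) gives 17168t ≡ 3 (mod 19), and since 11⁻¹ ≡ 7 (mod 19), t ≡ 2. Hence m ≡ 3132 + 17168·2 = 37468 (mod 326192).

37468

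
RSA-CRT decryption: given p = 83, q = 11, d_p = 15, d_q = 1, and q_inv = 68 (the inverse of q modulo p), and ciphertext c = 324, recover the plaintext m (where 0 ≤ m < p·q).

16

m₁ = c^(d_p) mod p: c ≡ 75 (mod 83), and 75^15 mod 83 = 16.
m₂ = c^(d_q) mod q: c ≡ 5 (mod 11), and 5^1 mod 11 = 5.
h = q_inv·(m₁ − m₂) mod p = 68·(16 − 5) mod 83 = 1.
m = m₂ + h·q = 5 + 1·11 = 16.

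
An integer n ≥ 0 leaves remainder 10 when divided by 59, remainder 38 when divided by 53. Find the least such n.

Combine the congruences pairwise.
From n ≡ 10 (mod 59) write n = 10 + 59t. Substituting into n ≡ 38 (mod 53) gives 59t ≡ 28 (mod 53), and since 6⁻¹ ≡ 9 (mod 53), t ≡ 40. Hence n ≡ 10 + 59·40 = 2370 (mod 3127).

2370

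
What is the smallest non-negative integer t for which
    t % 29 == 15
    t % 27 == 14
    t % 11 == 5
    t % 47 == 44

From t ≡ 15 (mod 29) write t = 15 + 29s. Substituting into t ≡ 14 (mod 27) gives 29s ≡ 26 (mod 27), and since 2⁻¹ ≡ 14 (mod 27), s ≡ 13. Hence t ≡ 15 + 29·13 = 392 (mod 783).
From t ≡ 392 (mod 783) write t = 392 + 783s. Substituting into t ≡ 5 (mod 11) gives 783s ≡ 9 (mod 11), and since 2⁻¹ ≡ 6 (mod 11), s ≡ 10. Hence t ≡ 392 + 783·10 = 8222 (mod 8613).
From t ≡ 8222 (mod 8613) write t = 8222 + 8613s. Substituting into t ≡ 44 (mod 47) gives 8613s ≡ 0 (mod 47), and since 12⁻¹ ≡ 4 (mod 47), s ≡ 0. Hence t ≡ 8222 + 8613·0 = 8222 (mod 404811).

8222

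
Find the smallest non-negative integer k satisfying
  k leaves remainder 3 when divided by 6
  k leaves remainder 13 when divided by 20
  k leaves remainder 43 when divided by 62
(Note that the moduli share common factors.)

Combine the congruences pairwise.
gcd(6, 20) = 2 and 2 | (13 − 3), so the pair is consistent; merging gives k ≡ 33 (mod 60), where 60 = lcm(6, 20).
gcd(60, 62) = 2 and 2 | (43 − 33), so the pair is consistent; merging gives k ≡ 1593 (mod 1860), where 1860 = lcm(60, 62).
The solution is unique modulo lcm(6, 20, 62) = 1860.

1593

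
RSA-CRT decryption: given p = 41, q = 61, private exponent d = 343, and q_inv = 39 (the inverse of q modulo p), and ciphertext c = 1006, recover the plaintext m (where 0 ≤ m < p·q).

627

d_p = d mod (p−1) = 343 mod 40 = 23; d_q = d mod (q−1) = 43.
m₁ = c^(d_p) mod p: c ≡ 22 (mod 41), and 22^23 mod 41 = 12.
m₂ = c^(d_q) mod q: c ≡ 30 (mod 61), and 30^43 mod 61 = 17.
h = q_inv·(m₁ − m₂) mod p = 39·(12 − 17) mod 41 = 10.
m = m₂ + h·q = 17 + 10·61 = 627.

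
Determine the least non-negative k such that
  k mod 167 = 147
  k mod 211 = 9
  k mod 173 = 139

905621

From k ≡ 147 (mod 167) write k = 147 + 167t. Substituting into k ≡ 9 (mod 211) gives 167t ≡ 73 (mod 211), and since 167⁻¹ ≡ 187 (mod 211), t ≡ 147. Hence k ≡ 147 + 167·147 = 24696 (mod 35237).
From k ≡ 24696 (mod 35237) write k = 24696 + 35237t. Substituting into k ≡ 139 (mod 173) gives 35237t ≡ 9 (mod 173), and since 118⁻¹ ≡ 22 (mod 173), t ≡ 25. Hence k ≡ 24696 + 35237·25 = 905621 (mod 6096001).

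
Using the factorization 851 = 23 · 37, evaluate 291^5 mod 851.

Mod 23: 291 ≡ 15; 15^5 ≡ 7 (mod 23).
Mod 37: 291 ≡ 32; 32^5 ≡ 20 (mod 37).
Combine by CRT: x ≡ 7 (mod 23), x ≡ 20 (mod 37) ⇒ x ≡ 168 (mod 851).

168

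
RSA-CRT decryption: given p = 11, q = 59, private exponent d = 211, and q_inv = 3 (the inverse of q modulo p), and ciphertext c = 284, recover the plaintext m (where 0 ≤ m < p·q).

317

d_p = d mod (p−1) = 211 mod 10 = 1; d_q = d mod (q−1) = 37.
m₁ = c^(d_p) mod p: c ≡ 9 (mod 11), and 9^1 mod 11 = 9.
m₂ = c^(d_q) mod q: c ≡ 48 (mod 59), and 48^37 mod 59 = 22.
h = q_inv·(m₁ − m₂) mod p = 3·(9 − 22) mod 11 = 5.
m = m₂ + h·q = 22 + 5·59 = 317.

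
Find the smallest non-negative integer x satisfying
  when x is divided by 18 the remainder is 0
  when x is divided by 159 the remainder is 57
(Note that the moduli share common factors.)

gcd(18, 159) = 3 and 3 | (57 − 0), so the pair is consistent; merging gives x ≡ 216 (mod 954), where 954 = lcm(18, 159).
The solution is unique modulo lcm(18, 159) = 954.

216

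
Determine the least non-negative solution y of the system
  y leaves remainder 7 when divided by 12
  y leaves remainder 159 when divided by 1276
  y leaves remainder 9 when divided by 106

189007

Combine the congruences pairwise.
gcd(12, 1276) = 4 and 4 | (159 − 7), so the pair is consistent; merging gives y ≡ 1435 (mod 3828), where 3828 = lcm(12, 1276).
gcd(3828, 106) = 2 and 2 | (9 − 1435), so the pair is consistent; merging gives y ≡ 189007 (mod 202884), where 202884 = lcm(3828, 106).
The solution is unique modulo lcm(12, 1276, 106) = 202884.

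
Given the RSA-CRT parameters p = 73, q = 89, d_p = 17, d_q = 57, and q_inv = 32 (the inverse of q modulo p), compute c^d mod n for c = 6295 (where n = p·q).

6271

m₁ = c^(d_p) mod p: c ≡ 17 (mod 73), and 17^17 mod 73 = 66.
m₂ = c^(d_q) mod q: c ≡ 65 (mod 89), and 65^57 mod 89 = 41.
h = q_inv·(m₁ − m₂) mod p = 32·(66 − 41) mod 73 = 70.
m = m₂ + h·q = 41 + 70·89 = 6271.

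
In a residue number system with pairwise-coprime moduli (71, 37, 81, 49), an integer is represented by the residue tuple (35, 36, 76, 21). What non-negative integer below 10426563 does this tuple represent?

8609566

The moduli are pairwise coprime; N = 71·37·81·49 = 10426563.
N/71 = 146853; 146853 ≡ 25 (mod 71); 25·54 ≡ 1, so inverse 54.
N/37 = 281799; 281799 ≡ 7 (mod 37); 7·16 ≡ 1, so inverse 16.
N/81 = 128723; 128723 ≡ 14 (mod 81); 14·29 ≡ 1, so inverse 29.
N/49 = 212787; 212787 ≡ 29 (mod 49); 29·22 ≡ 1, so inverse 22.
x ≡ 35·146853·54 + 36·281799·16 + 76·128723·29 + 21·212787·22 = 821881480.
821881480 mod 10426563 = 8609566.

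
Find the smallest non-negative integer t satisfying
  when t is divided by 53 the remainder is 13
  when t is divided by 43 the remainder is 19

From t ≡ 13 (mod 53) write t = 13 + 53s. Substituting into t ≡ 19 (mod 43) gives 53s ≡ 6 (mod 43), and since 10⁻¹ ≡ 13 (mod 43), s ≡ 35. Hence t ≡ 13 + 53·35 = 1868 (mod 2279).

1868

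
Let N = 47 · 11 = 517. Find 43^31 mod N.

76

Mod 47: 43 ≡ 43; 43^31 ≡ 29 (mod 47).
Mod 11: 43 ≡ 10; by Fermat, exponent reduces to 31 mod 10 = 1; 10^1 ≡ 10 (mod 11).
Combine by CRT: x ≡ 29 (mod 47), x ≡ 10 (mod 11) ⇒ x ≡ 76 (mod 517).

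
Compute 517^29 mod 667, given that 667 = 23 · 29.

Mod 23: 517 ≡ 11; by Fermat, exponent reduces to 29 mod 22 = 7; 11^7 ≡ 7 (mod 23).
Mod 29: 517 ≡ 24; by Fermat, exponent reduces to 29 mod 28 = 1; 24^1 ≡ 24 (mod 29).
Combine by CRT: x ≡ 7 (mod 23), x ≡ 24 (mod 29) ⇒ x ≡ 53 (mod 667).

53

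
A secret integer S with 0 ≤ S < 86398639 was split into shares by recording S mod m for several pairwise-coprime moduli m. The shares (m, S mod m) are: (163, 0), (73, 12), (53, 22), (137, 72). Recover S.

82032521

From S ≡ 0 (mod 163) write S = 0 + 163t. Substituting into S ≡ 12 (mod 73) gives 163t ≡ 12 (mod 73), and since 17⁻¹ ≡ 43 (mod 73), t ≡ 5. Hence S ≡ 0 + 163·5 = 815 (mod 11899).
From S ≡ 815 (mod 11899) write S = 815 + 11899t. Substituting into S ≡ 22 (mod 53) gives 11899t ≡ 2 (mod 53), and since 27⁻¹ ≡ 2 (mod 53), t ≡ 4. Hence S ≡ 815 + 11899·4 = 48411 (mod 630647).
From S ≡ 48411 (mod 630647) write S = 48411 + 630647t. Substituting into S ≡ 72 (mod 137) gives 630647t ≡ 22 (mod 137), and since 36⁻¹ ≡ 118 (mod 137), t ≡ 130. Hence S ≡ 48411 + 630647·130 = 82032521 (mod 86398639).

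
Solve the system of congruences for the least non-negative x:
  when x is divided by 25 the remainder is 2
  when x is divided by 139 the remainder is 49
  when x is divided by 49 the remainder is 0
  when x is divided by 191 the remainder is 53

The moduli are pairwise coprime; N = 25·139·49·191 = 32522525.
N/25 = 1300901; 1300901 ≡ 1 (mod 25), inverse 1.
N/139 = 233975; 233975 ≡ 38 (mod 139); 38·11 ≡ 1, so inverse 11.
N/49 = 663725; 663725 ≡ 20 (mod 49); 20·27 ≡ 1, so inverse 27.
N/191 = 170275; 170275 ≡ 94 (mod 191); 94·63 ≡ 1, so inverse 63.
x ≡ 2·1300901·1 + 49·233975·11 + 0·663725·27 + 53·170275·63 = 697262552.
697262552 mod 32522525 = 14289527.

14289527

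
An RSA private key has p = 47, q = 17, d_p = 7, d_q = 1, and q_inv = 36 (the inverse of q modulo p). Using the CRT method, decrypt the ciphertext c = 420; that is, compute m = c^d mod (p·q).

m₁ = c^(d_p) mod p: c ≡ 44 (mod 47), and 44^7 mod 47 = 22.
m₂ = c^(d_q) mod q: c ≡ 12 (mod 17), and 12^1 mod 17 = 12.
h = q_inv·(m₁ − m₂) mod p = 36·(22 − 12) mod 47 = 31.
m = m₂ + h·q = 12 + 31·17 = 539.

539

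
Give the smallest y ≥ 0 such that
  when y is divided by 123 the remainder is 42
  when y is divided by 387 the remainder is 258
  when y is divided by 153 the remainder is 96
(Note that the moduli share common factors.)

gcd(123, 387) = 3 and 3 | (258 − 42), so the pair is consistent; merging gives y ≡ 11481 (mod 15867), where 15867 = lcm(123, 387).
gcd(15867, 153) = 9 and 9 | (96 − 11481), so the pair is consistent; merging gives y ≡ 249486 (mod 269739), where 269739 = lcm(15867, 153).
The solution is unique modulo lcm(123, 387, 153) = 269739.

249486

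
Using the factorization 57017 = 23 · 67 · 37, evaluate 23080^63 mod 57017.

37413

Mod 23: 23080 ≡ 11; by Fermat, exponent reduces to 63 mod 22 = 19; 11^19 ≡ 15 (mod 23).
Mod 67: 23080 ≡ 32; 32^63 ≡ 27 (mod 67).
Mod 37: 23080 ≡ 29; by Fermat, exponent reduces to 63 mod 36 = 27; 29^27 ≡ 6 (mod 37).
Combine by CRT: x ≡ 15 (mod 23), x ≡ 27 (mod 67), x ≡ 6 (mod 37) ⇒ x ≡ 37413 (mod 57017).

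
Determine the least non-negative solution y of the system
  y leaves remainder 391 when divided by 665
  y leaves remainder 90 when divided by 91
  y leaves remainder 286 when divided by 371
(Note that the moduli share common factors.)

gcd(665, 91) = 7 and 7 | (90 − 391), so the pair is consistent; merging gives y ≡ 8371 (mod 8645), where 8645 = lcm(665, 91).
gcd(8645, 371) = 7 and 7 | (286 − 8371), so the pair is consistent; merging gives y ≡ 42951 (mod 458185), where 458185 = lcm(8645, 371).
The solution is unique modulo lcm(665, 91, 371) = 458185.

42951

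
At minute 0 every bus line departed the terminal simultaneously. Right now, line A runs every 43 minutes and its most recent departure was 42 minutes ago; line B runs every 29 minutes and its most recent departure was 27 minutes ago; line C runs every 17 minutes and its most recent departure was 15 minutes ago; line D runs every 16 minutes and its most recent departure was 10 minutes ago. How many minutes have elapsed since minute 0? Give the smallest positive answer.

13802

Combine the congruences pairwise.
From t ≡ 42 (mod 43) write t = 42 + 43s. Substituting into t ≡ 27 (mod 29) gives 43s ≡ 14 (mod 29), and since 14⁻¹ ≡ 27 (mod 29), s ≡ 1. Hence t ≡ 42 + 43·1 = 85 (mod 1247).
From t ≡ 85 (mod 1247) write t = 85 + 1247s. Substituting into t ≡ 15 (mod 17) gives 1247s ≡ 15 (mod 17), and since 6⁻¹ ≡ 3 (mod 17), s ≡ 11. Hence t ≡ 85 + 1247·11 = 13802 (mod 21199).
From t ≡ 13802 (mod 21199) write t = 13802 + 21199s. Substituting into t ≡ 10 (mod 16) gives 21199s ≡ 0 (mod 16), and since 15⁻¹ ≡ 15 (mod 16), s ≡ 0. Hence t ≡ 13802 + 21199·0 = 13802 (mod 339184).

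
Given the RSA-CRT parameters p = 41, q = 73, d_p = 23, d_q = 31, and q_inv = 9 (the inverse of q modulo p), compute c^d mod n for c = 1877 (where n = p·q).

747

m₁ = c^(d_p) mod p: c ≡ 32 (mod 41), and 32^23 mod 41 = 9.
m₂ = c^(d_q) mod q: c ≡ 52 (mod 73), and 52^31 mod 73 = 17.
h = q_inv·(m₁ − m₂) mod p = 9·(9 − 17) mod 41 = 10.
m = m₂ + h·q = 17 + 10·73 = 747.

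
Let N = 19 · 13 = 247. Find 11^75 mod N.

96

Mod 19: 11 ≡ 11; by Fermat, exponent reduces to 75 mod 18 = 3; 11^3 ≡ 1 (mod 19).
Mod 13: 11 ≡ 11; by Fermat, exponent reduces to 75 mod 12 = 3; 11^3 ≡ 5 (mod 13).
Combine by CRT: x ≡ 1 (mod 19), x ≡ 5 (mod 13) ⇒ x ≡ 96 (mod 247).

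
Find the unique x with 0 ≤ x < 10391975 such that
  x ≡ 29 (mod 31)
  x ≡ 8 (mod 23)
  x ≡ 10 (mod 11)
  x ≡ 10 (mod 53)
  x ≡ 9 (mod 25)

The moduli are pairwise coprime; N = 31·23·11·53·25 = 10391975.
N/31 = 335225; 335225 ≡ 22 (mod 31); 22·24 ≡ 1, so inverse 24.
N/23 = 451825; 451825 ≡ 13 (mod 23); 13·16 ≡ 1, so inverse 16.
N/11 = 944725; 944725 ≡ 1 (mod 11), inverse 1.
N/53 = 196075; 196075 ≡ 28 (mod 53); 28·36 ≡ 1, so inverse 36.
N/25 = 415679; 415679 ≡ 4 (mod 25); 4·19 ≡ 1, so inverse 19.
x ≡ 29·335225·24 + 8·451825·16 + 10·944725·1 + 10·196075·36 + 9·415679·19 = 442265559.
442265559 mod 10391975 = 5802609.

5802609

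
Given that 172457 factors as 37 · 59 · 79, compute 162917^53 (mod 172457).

Mod 37: 162917 ≡ 6; by Fermat, exponent reduces to 53 mod 36 = 17; 6^17 ≡ 6 (mod 37).
Mod 59: 162917 ≡ 18; 18^53 ≡ 33 (mod 59).
Mod 79: 162917 ≡ 19; 19^53 ≡ 42 (mod 79).
Combine by CRT: x ≡ 6 (mod 37), x ≡ 33 (mod 59), x ≡ 42 (mod 79) ⇒ x ≡ 53841 (mod 172457).

53841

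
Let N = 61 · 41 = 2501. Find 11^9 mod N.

Mod 61: 11 ≡ 11; 11^9 ≡ 11 (mod 61).
Mod 41: 11 ≡ 11; 11^9 ≡ 12 (mod 41).
Combine by CRT: x ≡ 11 (mod 61), x ≡ 12 (mod 41) ⇒ x ≡ 2390 (mod 2501).

2390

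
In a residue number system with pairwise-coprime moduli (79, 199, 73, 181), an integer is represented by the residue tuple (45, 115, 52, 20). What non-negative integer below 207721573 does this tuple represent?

8113345

The moduli are pairwise coprime; N = 79·199·73·181 = 207721573.
N/79 = 2629387; 2629387 ≡ 30 (mod 79); 30·29 ≡ 1, so inverse 29.
N/199 = 1043827; 1043827 ≡ 72 (mod 199); 72·47 ≡ 1, so inverse 47.
N/73 = 2845501; 2845501 ≡ 34 (mod 73); 34·58 ≡ 1, so inverse 58.
N/181 = 1147633; 1147633 ≡ 93 (mod 181); 93·109 ≡ 1, so inverse 109.
x ≡ 45·2629387·29 + 115·1043827·47 + 52·2845501·58 + 20·1147633·109 = 20157105926.
20157105926 mod 207721573 = 8113345.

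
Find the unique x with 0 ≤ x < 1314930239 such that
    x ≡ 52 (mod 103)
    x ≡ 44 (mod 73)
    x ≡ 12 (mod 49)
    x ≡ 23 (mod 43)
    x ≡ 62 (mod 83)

596827166

From x ≡ 52 (mod 103) write x = 52 + 103t. Substituting into x ≡ 44 (mod 73) gives 103t ≡ 65 (mod 73), and since 30⁻¹ ≡ 56 (mod 73), t ≡ 63. Hence x ≡ 52 + 103·63 = 6541 (mod 7519).
From x ≡ 6541 (mod 7519) write x = 6541 + 7519t. Substituting into x ≡ 12 (mod 49) gives 7519t ≡ 37 (mod 49), and since 22⁻¹ ≡ 29 (mod 49), t ≡ 44. Hence x ≡ 6541 + 7519·44 = 337377 (mod 368431).
From x ≡ 337377 (mod 368431) write x = 337377 + 368431t. Substituting into x ≡ 23 (mod 43) gives 368431t ≡ 24 (mod 43), and since 7⁻¹ ≡ 37 (mod 43), t ≡ 28. Hence x ≡ 337377 + 368431·28 = 10653445 (mod 15842533).
From x ≡ 10653445 (mod 15842533) write x = 10653445 + 15842533t. Substituting into x ≡ 62 (mod 83) gives 15842533t ≡ 82 (mod 83), and since 74⁻¹ ≡ 46 (mod 83), t ≡ 37. Hence x ≡ 10653445 + 15842533·37 = 596827166 (mod 1314930239).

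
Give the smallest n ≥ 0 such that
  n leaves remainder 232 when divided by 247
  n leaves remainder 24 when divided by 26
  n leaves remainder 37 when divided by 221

gcd(247, 26) = 13 and 13 | (24 − 232), so the pair is consistent; merging gives n ≡ 232 (mod 494), where 494 = lcm(247, 26).
gcd(494, 221) = 13 and 13 | (37 − 232), so the pair is consistent; merging gives n ≡ 4678 (mod 8398), where 8398 = lcm(494, 221).
The solution is unique modulo lcm(247, 26, 221) = 8398.

4678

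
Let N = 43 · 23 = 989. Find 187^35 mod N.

Mod 43: 187 ≡ 15; 15^35 ≡ 6 (mod 43).
Mod 23: 187 ≡ 3; by Fermat, exponent reduces to 35 mod 22 = 13; 3^13 ≡ 9 (mod 23).
Combine by CRT: x ≡ 6 (mod 43), x ≡ 9 (mod 23) ⇒ x ≡ 952 (mod 989).

952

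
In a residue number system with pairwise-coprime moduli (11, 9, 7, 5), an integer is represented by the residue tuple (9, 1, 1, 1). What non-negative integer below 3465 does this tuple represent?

Combine the congruences pairwise.
From x ≡ 9 (mod 11) write x = 9 + 11t. Substituting into x ≡ 1 (mod 9) gives 11t ≡ 1 (mod 9), and since 2⁻¹ ≡ 5 (mod 9), t ≡ 5. Hence x ≡ 9 + 11·5 = 64 (mod 99).
From x ≡ 64 (mod 99) write x = 64 + 99t. Substituting into x ≡ 1 (mod 7) gives 99t ≡ 0 (mod 7), and since 1⁻¹ ≡ 1 (mod 7), t ≡ 0. Hence x ≡ 64 + 99·0 = 64 (mod 693).
From x ≡ 64 (mod 693) write x = 64 + 693t. Substituting into x ≡ 1 (mod 5) gives 693t ≡ 2 (mod 5), and since 3⁻¹ ≡ 2 (mod 5), t ≡ 4. Hence x ≡ 64 + 693·4 = 2836 (mod 3465).

2836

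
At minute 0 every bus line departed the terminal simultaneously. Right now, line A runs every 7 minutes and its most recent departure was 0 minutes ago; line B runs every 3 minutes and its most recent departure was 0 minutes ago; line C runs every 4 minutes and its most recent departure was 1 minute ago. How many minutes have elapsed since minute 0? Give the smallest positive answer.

The moduli are pairwise coprime; N = 7·3·4 = 84.
N/7 = 12; 12 ≡ 5 (mod 7); 5·3 ≡ 1, so inverse 3.
N/3 = 28; 28 ≡ 1 (mod 3), inverse 1.
N/4 = 21; 21 ≡ 1 (mod 4), inverse 1.
t ≡ 0·12·3 + 0·28·1 + 1·21·1 = 21.
21 mod 84 = 21.

21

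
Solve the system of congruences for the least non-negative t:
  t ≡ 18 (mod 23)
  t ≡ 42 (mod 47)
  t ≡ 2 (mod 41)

38911

The moduli are pairwise coprime; N = 23·47·41 = 44321.
N/23 = 1927; 1927 ≡ 18 (mod 23); 18·9 ≡ 1, so inverse 9.
N/47 = 943; 943 ≡ 3 (mod 47); 3·16 ≡ 1, so inverse 16.
N/41 = 1081; 1081 ≡ 15 (mod 41); 15·11 ≡ 1, so inverse 11.
t ≡ 18·1927·9 + 42·943·16 + 2·1081·11 = 969652.
969652 mod 44321 = 38911.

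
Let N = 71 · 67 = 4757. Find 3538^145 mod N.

3360

Mod 71: 3538 ≡ 59; by Fermat, exponent reduces to 145 mod 70 = 5; 59^5 ≡ 23 (mod 71).
Mod 67: 3538 ≡ 54; by Fermat, exponent reduces to 145 mod 66 = 13; 54^13 ≡ 10 (mod 67).
Combine by CRT: x ≡ 23 (mod 71), x ≡ 10 (mod 67) ⇒ x ≡ 3360 (mod 4757).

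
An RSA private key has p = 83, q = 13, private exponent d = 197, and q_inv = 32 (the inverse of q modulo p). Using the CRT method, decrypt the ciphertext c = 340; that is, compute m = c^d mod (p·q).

d_p = d mod (p−1) = 197 mod 82 = 33; d_q = d mod (q−1) = 5.
m₁ = c^(d_p) mod p: c ≡ 8 (mod 83), and 8^33 mod 83 = 15.
m₂ = c^(d_q) mod q: c ≡ 2 (mod 13), and 2^5 mod 13 = 6.
h = q_inv·(m₁ − m₂) mod p = 32·(15 − 6) mod 83 = 39.
m = m₂ + h·q = 6 + 39·13 = 513.

513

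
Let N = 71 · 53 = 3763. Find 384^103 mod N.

Mod 71: 384 ≡ 29; by Fermat, exponent reduces to 103 mod 70 = 33; 29^33 ≡ 58 (mod 71).
Mod 53: 384 ≡ 13; by Fermat, exponent reduces to 103 mod 52 = 51; 13^51 ≡ 49 (mod 53).
Combine by CRT: x ≡ 58 (mod 71), x ≡ 49 (mod 53) ⇒ x ≡ 1904 (mod 3763).

1904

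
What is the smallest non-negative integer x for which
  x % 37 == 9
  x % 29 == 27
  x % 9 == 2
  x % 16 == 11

114635

The moduli are pairwise coprime; N = 37·29·9·16 = 154512.
N/37 = 4176; 4176 ≡ 32 (mod 37); 32·22 ≡ 1, so inverse 22.
N/29 = 5328; 5328 ≡ 21 (mod 29); 21·18 ≡ 1, so inverse 18.
N/9 = 17168; 17168 ≡ 5 (mod 9); 5·2 ≡ 1, so inverse 2.
N/16 = 9657; 9657 ≡ 9 (mod 16); 9·9 ≡ 1, so inverse 9.
x ≡ 9·4176·22 + 27·5328·18 + 2·17168·2 + 11·9657·9 = 4440971.
4440971 mod 154512 = 114635.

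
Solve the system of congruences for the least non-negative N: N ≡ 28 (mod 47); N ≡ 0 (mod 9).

From N ≡ 28 (mod 47) write N = 28 + 47t. Substituting into N ≡ 0 (mod 9) gives 47t ≡ 8 (mod 9), and since 2⁻¹ ≡ 5 (mod 9), t ≡ 4. Hence N ≡ 28 + 47·4 = 216 (mod 423).

216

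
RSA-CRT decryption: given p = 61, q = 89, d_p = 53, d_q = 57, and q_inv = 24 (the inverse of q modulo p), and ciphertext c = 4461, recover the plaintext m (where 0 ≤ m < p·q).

769

m₁ = c^(d_p) mod p: c ≡ 8 (mod 61), and 8^53 mod 61 = 37.
m₂ = c^(d_q) mod q: c ≡ 11 (mod 89), and 11^57 mod 89 = 57.
h = q_inv·(m₁ − m₂) mod p = 24·(37 − 57) mod 61 = 8.
m = m₂ + h·q = 57 + 8·89 = 769.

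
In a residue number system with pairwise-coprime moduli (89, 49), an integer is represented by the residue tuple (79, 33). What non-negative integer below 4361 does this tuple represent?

Combine the congruences pairwise.
From x ≡ 79 (mod 89) write x = 79 + 89t. Substituting into x ≡ 33 (mod 49) gives 89t ≡ 3 (mod 49), and since 40⁻¹ ≡ 38 (mod 49), t ≡ 16. Hence x ≡ 79 + 89·16 = 1503 (mod 4361).

1503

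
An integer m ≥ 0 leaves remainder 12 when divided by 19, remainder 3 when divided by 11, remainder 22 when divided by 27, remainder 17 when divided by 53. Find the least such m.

107077

The moduli are pairwise coprime; N = 19·11·27·53 = 299079.
N/19 = 15741; 15741 ≡ 9 (mod 19); 9·17 ≡ 1, so inverse 17.
N/11 = 27189; 27189 ≡ 8 (mod 11); 8·7 ≡ 1, so inverse 7.
N/27 = 11077; 11077 ≡ 7 (mod 27); 7·4 ≡ 1, so inverse 4.
N/53 = 5643; 5643 ≡ 25 (mod 53); 25·17 ≡ 1, so inverse 17.
m ≡ 12·15741·17 + 3·27189·7 + 22·11077·4 + 17·5643·17 = 6387736.
6387736 mod 299079 = 107077.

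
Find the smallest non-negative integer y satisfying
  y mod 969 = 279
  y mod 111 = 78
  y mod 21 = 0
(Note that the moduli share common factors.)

39039

gcd(969, 111) = 3 and 3 | (78 − 279), so the pair is consistent; merging gives y ≡ 3186 (mod 35853), where 35853 = lcm(969, 111).
gcd(35853, 21) = 3 and 3 | (0 − 3186), so the pair is consistent; merging gives y ≡ 39039 (mod 250971), where 250971 = lcm(35853, 21).
The solution is unique modulo lcm(969, 111, 21) = 250971.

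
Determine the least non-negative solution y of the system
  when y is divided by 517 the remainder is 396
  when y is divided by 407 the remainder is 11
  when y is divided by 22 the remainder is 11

gcd(517, 407) = 11 and 11 | (11 − 396), so the pair is consistent; merging gives y ≡ 8151 (mod 19129), where 19129 = lcm(517, 407).
gcd(19129, 22) = 11 and 11 | (11 − 8151), so the pair is consistent; merging gives y ≡ 8151 (mod 38258), where 38258 = lcm(19129, 22).
The solution is unique modulo lcm(517, 407, 22) = 38258.

8151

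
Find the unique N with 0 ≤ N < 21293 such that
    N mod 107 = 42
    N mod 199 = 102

898

From N ≡ 42 (mod 107) write N = 42 + 107t. Substituting into N ≡ 102 (mod 199) gives 107t ≡ 60 (mod 199), and since 107⁻¹ ≡ 93 (mod 199), t ≡ 8. Hence N ≡ 42 + 107·8 = 898 (mod 21293).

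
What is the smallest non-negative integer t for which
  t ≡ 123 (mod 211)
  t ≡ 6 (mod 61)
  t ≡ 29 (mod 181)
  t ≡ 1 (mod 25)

The moduli are pairwise coprime; N = 211·61·181·25 = 58241275.
N/211 = 276025; 276025 ≡ 37 (mod 211); 37·154 ≡ 1, so inverse 154.
N/61 = 954775; 954775 ≡ 3 (mod 61); 3·41 ≡ 1, so inverse 41.
N/181 = 321775; 321775 ≡ 138 (mod 181); 138·101 ≡ 1, so inverse 101.
N/25 = 2329651; 2329651 ≡ 1 (mod 25), inverse 1.
t ≡ 123·276025·154 + 6·954775·41 + 29·321775·101 + 1·2329651·1 = 6408148826.
6408148826 mod 58241275 = 1608576.

1608576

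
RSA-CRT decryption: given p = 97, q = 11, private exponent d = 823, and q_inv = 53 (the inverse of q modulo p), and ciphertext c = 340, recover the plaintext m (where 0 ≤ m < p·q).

945

d_p = d mod (p−1) = 823 mod 96 = 55; d_q = d mod (q−1) = 3.
m₁ = c^(d_p) mod p: c ≡ 49 (mod 97), and 49^55 mod 97 = 72.
m₂ = c^(d_q) mod q: c ≡ 10 (mod 11), and 10^3 mod 11 = 10.
h = q_inv·(m₁ − m₂) mod p = 53·(72 − 10) mod 97 = 85.
m = m₂ + h·q = 10 + 85·11 = 945.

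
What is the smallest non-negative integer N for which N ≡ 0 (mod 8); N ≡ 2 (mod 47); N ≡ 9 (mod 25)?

4984

From N ≡ 0 (mod 8) write N = 0 + 8t. Substituting into N ≡ 2 (mod 47) gives 8t ≡ 2 (mod 47), and since 8⁻¹ ≡ 6 (mod 47), t ≡ 12. Hence N ≡ 0 + 8·12 = 96 (mod 376).
From N ≡ 96 (mod 376) write N = 96 + 376t. Substituting into N ≡ 9 (mod 25) gives 376t ≡ 13 (mod 25), and since 1⁻¹ ≡ 1 (mod 25), t ≡ 13. Hence N ≡ 96 + 376·13 = 4984 (mod 9400).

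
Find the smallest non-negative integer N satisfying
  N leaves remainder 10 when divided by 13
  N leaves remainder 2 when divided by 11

From N ≡ 10 (mod 13) write N = 10 + 13t. Substituting into N ≡ 2 (mod 11) gives 13t ≡ 3 (mod 11), and since 2⁻¹ ≡ 6 (mod 11), t ≡ 7. Hence N ≡ 10 + 13·7 = 101 (mod 143).

101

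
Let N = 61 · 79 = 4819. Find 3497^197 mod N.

Mod 61: 3497 ≡ 20; by Fermat, exponent reduces to 197 mod 60 = 17; 20^17 ≡ 34 (mod 61).
Mod 79: 3497 ≡ 21; by Fermat, exponent reduces to 197 mod 78 = 41; 21^41 ≡ 46 (mod 79).
Combine by CRT: x ≡ 34 (mod 61), x ≡ 46 (mod 79) ⇒ x ≡ 3206 (mod 4819).

3206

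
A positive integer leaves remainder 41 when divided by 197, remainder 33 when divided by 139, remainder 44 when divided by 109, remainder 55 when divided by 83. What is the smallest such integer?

The moduli are pairwise coprime; N = 197·139·109·83 = 247734001.
N/197 = 1257533; 1257533 ≡ 82 (mod 197); 82·185 ≡ 1, so inverse 185.
N/139 = 1782259; 1782259 ≡ 1 (mod 139), inverse 1.
N/109 = 2272789; 2272789 ≡ 30 (mod 109); 30·40 ≡ 1, so inverse 40.
N/83 = 2984747; 2984747 ≡ 67 (mod 83); 67·57 ≡ 1, so inverse 57.
t ≡ 41·1257533·185 + 33·1782259·1 + 44·2272789·40 + 55·2984747·57 = 22954492837.
22954492837 mod 247734001 = 162964745.

162964745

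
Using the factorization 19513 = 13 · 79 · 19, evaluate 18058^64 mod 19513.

4096

Mod 13: 18058 ≡ 1; by Fermat, exponent reduces to 64 mod 12 = 4; 1^4 ≡ 1 (mod 13).
Mod 79: 18058 ≡ 46; 46^64 ≡ 67 (mod 79).
Mod 19: 18058 ≡ 8; by Fermat, exponent reduces to 64 mod 18 = 10; 8^10 ≡ 11 (mod 19).
Combine by CRT: x ≡ 1 (mod 13), x ≡ 67 (mod 79), x ≡ 11 (mod 19) ⇒ x ≡ 4096 (mod 19513).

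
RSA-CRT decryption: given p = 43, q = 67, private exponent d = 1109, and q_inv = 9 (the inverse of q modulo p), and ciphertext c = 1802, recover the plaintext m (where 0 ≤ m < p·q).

d_p = d mod (p−1) = 1109 mod 42 = 17; d_q = d mod (q−1) = 53.
m₁ = c^(d_p) mod p: c ≡ 39 (mod 43), and 39^17 mod 43 = 22.
m₂ = c^(d_q) mod q: c ≡ 60 (mod 67), and 60^53 mod 67 = 17.
h = q_inv·(m₁ − m₂) mod p = 9·(22 − 17) mod 43 = 2.
m = m₂ + h·q = 17 + 2·67 = 151.

151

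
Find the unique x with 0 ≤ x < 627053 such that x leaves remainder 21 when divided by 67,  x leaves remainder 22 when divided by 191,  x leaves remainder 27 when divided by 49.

392909

The moduli are pairwise coprime; N = 67·191·49 = 627053.
N/67 = 9359; 9359 ≡ 46 (mod 67); 46·51 ≡ 1, so inverse 51.
N/191 = 3283; 3283 ≡ 36 (mod 191); 36·69 ≡ 1, so inverse 69.
N/49 = 12797; 12797 ≡ 8 (mod 49); 8·43 ≡ 1, so inverse 43.
x ≡ 21·9359·51 + 22·3283·69 + 27·12797·43 = 29864400.
29864400 mod 627053 = 392909.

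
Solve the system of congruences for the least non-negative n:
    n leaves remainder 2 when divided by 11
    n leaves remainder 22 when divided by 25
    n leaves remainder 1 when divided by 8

From n ≡ 2 (mod 11) write n = 2 + 11t. Substituting into n ≡ 22 (mod 25) gives 11t ≡ 20 (mod 25), and since 11⁻¹ ≡ 16 (mod 25), t ≡ 20. Hence n ≡ 2 + 11·20 = 222 (mod 275).
From n ≡ 222 (mod 275) write n = 222 + 275t. Substituting into n ≡ 1 (mod 8) gives 275t ≡ 3 (mod 8), and since 3⁻¹ ≡ 3 (mod 8), t ≡ 1. Hence n ≡ 222 + 275·1 = 497 (mod 2200).

497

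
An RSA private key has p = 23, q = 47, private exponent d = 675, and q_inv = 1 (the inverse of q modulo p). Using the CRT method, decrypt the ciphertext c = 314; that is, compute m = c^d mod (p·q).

d_p = d mod (p−1) = 675 mod 22 = 15; d_q = d mod (q−1) = 31.
m₁ = c^(d_p) mod p: c ≡ 15 (mod 23), and 15^15 mod 23 = 21.
m₂ = c^(d_q) mod q: c ≡ 32 (mod 47), and 32^31 mod 47 = 36.
h = q_inv·(m₁ − m₂) mod p = 1·(21 − 36) mod 23 = 8.
m = m₂ + h·q = 36 + 8·47 = 412.

412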